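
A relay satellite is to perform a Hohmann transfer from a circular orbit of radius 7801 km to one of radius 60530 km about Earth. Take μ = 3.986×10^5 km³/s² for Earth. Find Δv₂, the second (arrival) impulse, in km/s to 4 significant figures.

Δv₂ = 1.340 km/s

Transfer-ellipse semi-major axis a_t = (r₁ + r₂)/2 = (7801 + 60530)/2 = 34165.5 km.
On the circular orbit at r = 60530 km, v_c = √(μ/r) = 2.566 km/s.
Transfer-orbit speed at the same r (vis-viva, a = a_t): v_t = √[μ(2/r − 1/a_t)] = 1.226 km/s.
Δv₂ = |v_t − v_c| = |1.226 − 2.566| = 1.340 km/s.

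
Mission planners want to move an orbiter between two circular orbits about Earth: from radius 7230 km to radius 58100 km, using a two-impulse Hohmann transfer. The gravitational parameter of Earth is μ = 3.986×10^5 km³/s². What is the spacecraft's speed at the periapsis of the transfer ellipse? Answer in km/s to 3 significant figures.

Transfer-ellipse semi-major axis a_t = (r₁ + r₂)/2 = (7230 + 58100)/2 = 32665 km.
The periapsis of the transfer ellipse is at r = 7230 km.
Vis-viva: v = √[μ(2/r − 1/a_t)] = √[3.986×10^5 × (2/7230 − 1/32665)] = 9.903 km/s.

v = 9.90 km/s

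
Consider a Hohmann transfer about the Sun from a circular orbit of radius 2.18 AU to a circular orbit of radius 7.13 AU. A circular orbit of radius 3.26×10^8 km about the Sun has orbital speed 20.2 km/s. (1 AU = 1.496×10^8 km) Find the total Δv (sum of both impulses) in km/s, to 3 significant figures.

From the circular-orbit relation v² = μ/r at r = 3.26×10^8 km: μ = v²r = (20.2)² × 3.26×10^8 = 1.33021×10^11 km³/s².
In km: r₁ = 2.18 × 1.496×10^8 = 3.26128×10^8 km; r₂ = 7.13 × 1.496×10^8 = 1.066648×10^9 km.
The Hohmann ellipse has a_t = (r₁ + r₂)/2 = 6.96388×10^8 km.
At r₁ the circular-orbit speed is v₁ = √(μ/r₁) = 20.196 km/s.
On the transfer ellipse at r₁, vis-viva gives v_p = √[μ(2/r₁ − 1/a_t)] = 24.995 km/s.
First burn Δv₁ = |v_p − v₁| = 4.799 km/s.
At r₂, v₂ = √(μ/r₂) = 11.167 km/s.
Transfer-orbit speed at r₂: v_a = √[μ(2/r₂ − 1/a_t)] = 7.6422 km/s.
Second burn Δv₂ = |v₂ − v_a| = 3.525 km/s.
Δv = Δv₁ + Δv₂ = 4.799 + 3.525 = 8.324 km/s.

Δv = 8.32 km/s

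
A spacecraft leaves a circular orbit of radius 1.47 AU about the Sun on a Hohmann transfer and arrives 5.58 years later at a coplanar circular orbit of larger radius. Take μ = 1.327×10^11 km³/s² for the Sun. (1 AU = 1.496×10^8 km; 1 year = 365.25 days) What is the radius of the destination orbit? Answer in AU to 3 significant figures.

In km: r₁ = 1.47 × 1.496×10^8 = 2.19912×10^8 km.
Transfer time t = 5.58 years × 365.25 × 86400 s = 1.76091408×10^8 s, and t = π√(a_t³/μ).
So a_t = (μ t²/π²)^(1/3) = (1.327×10^11 × (1.76091408×10^8)² / π²)^(1/3) = 7.4705×10^8 km.
Since a_t = (r₁ + r₂)/2, r₂ = 2a_t − r₁ = 2×7.4705×10^8 − 2.19912×10^8 = 1.274188×10^9 km.
In AU: r₂ = 1.274188×10^9 / 1.496×10^8 = 8.52 AU.

r₂ = 8.52 AU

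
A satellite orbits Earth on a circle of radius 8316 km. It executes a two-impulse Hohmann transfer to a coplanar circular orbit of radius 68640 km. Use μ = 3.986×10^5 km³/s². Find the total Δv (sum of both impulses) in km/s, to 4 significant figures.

Transfer-ellipse semi-major axis a_t = (r₁ + r₂)/2 = (8316 + 68640)/2 = 38478 km.
At r₁ the circular-orbit speed is v₁ = √(μ/r₁) = 6.92327 km/s.
On the transfer ellipse at r₁, vis-viva gives v_p = √[μ(2/r₁ − 1/a_t)] = 9.24685 km/s.
First burn Δv₁ = |v_p − v₁| = 2.3236 km/s.
At r₂, v₂ = √(μ/r₂) = 2.4098 km/s.
Transfer-orbit speed at r₂: v_a = √[μ(2/r₂ − 1/a_t)] = 1.1203 km/s.
Second burn Δv₂ = |v₂ − v_a| = 1.2895 km/s.
Total Δv = Δv₁ + Δv₂ = 3.613 km/s.

Δv = 3.613 km/s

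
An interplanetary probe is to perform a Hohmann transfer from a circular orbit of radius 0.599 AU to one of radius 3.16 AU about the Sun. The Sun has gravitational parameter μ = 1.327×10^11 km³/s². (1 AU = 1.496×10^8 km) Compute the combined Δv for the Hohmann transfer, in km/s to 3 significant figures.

Δv = 18.7 km/s

In km: r₁ = 0.599 × 1.496×10^8 = 8.96104×10^7 km; r₂ = 3.16 × 1.496×10^8 = 4.72736×10^8 km.
Transfer-ellipse semi-major axis a_t = (r₁ + r₂)/2 = (8.96104×10^7 + 4.72736×10^8)/2 = 2.811732×10^8 km.
At r₁ the circular-orbit speed is v₁ = √(μ/r₁) = 38.4819 km/s.
Transfer-orbit speed at r₁ (vis-viva equation): v_p = √[μ(2/r₁ − 1/a_t)] = 49.8975 km/s.
First burn Δv₁ = |v_p − v₁| = 11.416 km/s.
At r₂, v₂ = √(μ/r₂) = 16.7543 km/s.
Transfer-orbit speed at r₂: v_a = √[μ(2/r₂ − 1/a_t)] = 9.45842 km/s.
Second burn Δv₂ = |v₂ − v_a| = 7.2959 km/s.
Δv = Δv₁ + Δv₂ = 11.416 + 7.2959 = 18.71 km/s.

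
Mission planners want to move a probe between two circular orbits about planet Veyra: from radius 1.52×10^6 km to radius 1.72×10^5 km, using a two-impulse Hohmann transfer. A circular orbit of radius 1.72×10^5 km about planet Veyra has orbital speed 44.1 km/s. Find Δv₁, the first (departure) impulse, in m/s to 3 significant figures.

From the circular-orbit relation v² = μ/r at r = 1.72×10^5 km: μ = v²r = (44.1)² × 1.72×10^5 = 3.34507×10^8 km³/s².
Transfer-ellipse semi-major axis a_t = (r₁ + r₂)/2 = (1.520×10^6 + 1.720×10^5)/2 = 8.460×10^5 km.
Circular speed at r = 1.520×10^6 km: v_c = √(μ/r) = 14.835 km/s.
Vis-viva on the transfer ellipse at r = 1.520×10^6 km gives v_t = √[μ(2/r − 1/a_t)] = 6.6890 km/s.
Δv₁ = |v_t − v_c| = |6.6890 − 14.835| = 8.146 km/s.

Δv₁ = 8150 m/s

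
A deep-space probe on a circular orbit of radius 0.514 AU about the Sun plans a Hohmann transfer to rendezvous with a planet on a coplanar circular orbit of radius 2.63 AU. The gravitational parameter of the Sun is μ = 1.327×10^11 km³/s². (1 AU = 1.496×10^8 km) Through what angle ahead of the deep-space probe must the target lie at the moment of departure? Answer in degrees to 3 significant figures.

In km: r₁ = 0.514 × 1.496×10^8 = 7.68944×10^7 km; r₂ = 2.63 × 1.496×10^8 = 3.93448×10^8 km.
Transfer-ellipse semi-major axis a_t = (r₁ + r₂)/2 = (7.68944×10^7 + 3.93448×10^8)/2 = 2.351712×10^8 km.
Transfer time t = π√(a_t³/μ) = 3.11022×10^7 s.
Target angular speed ω₂ = √(μ/r₂³) = 4.66772×10^-8 rad/s.
Angle swept by the target during transfer: ω₂·t = 1.4518 rad = 83.18°.
The deep-space probe traverses 180° on the transfer ellipse, so the target must lead by 180° − 83.18° = 96.8°.

φ = 96.8°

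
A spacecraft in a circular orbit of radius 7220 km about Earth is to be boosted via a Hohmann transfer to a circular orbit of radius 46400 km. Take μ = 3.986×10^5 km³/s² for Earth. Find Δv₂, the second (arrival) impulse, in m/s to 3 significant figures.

Transfer-ellipse semi-major axis a_t = (r₁ + r₂)/2 = (7220 + 46400)/2 = 26810 km.
Circular speed at r = 46400 km: v_c = √(μ/r) = 2.931 km/s.
Transfer-orbit speed at the same r (vis-viva, a = a_t): v_t = √[μ(2/r − 1/a_t)] = 1.521 km/s.
Δv₂ = |v_t − v_c| = |1.521 − 2.931| = 1.410 km/s.

Δv₂ = 1410 m/s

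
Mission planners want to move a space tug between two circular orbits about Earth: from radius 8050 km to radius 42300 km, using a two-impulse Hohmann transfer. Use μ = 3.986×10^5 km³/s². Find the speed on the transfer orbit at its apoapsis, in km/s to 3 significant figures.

v = 1.74 km/s

The Hohmann ellipse has a_t = (r₁ + r₂)/2 = 25175 km.
At apoapsis, r = 42300 km.
From the vis-viva equation, v = √[μ(2/r − 1/a_t)] = 1.736 km/s.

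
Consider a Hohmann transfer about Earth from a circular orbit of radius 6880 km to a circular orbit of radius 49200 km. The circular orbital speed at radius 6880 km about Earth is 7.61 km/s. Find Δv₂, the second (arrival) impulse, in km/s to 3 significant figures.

From the circular-orbit relation v² = μ/r at r = 6880 km: μ = v²r = (7.61)² × 6880 = 3.98435×10^5 km³/s².
Transfer-ellipse semi-major axis a_t = (r₁ + r₂)/2 = (6880 + 49200)/2 = 28040 km.
On the circular orbit at r = 49200 km, v_c = √(μ/r) = 2.846 km/s.
Vis-viva on the transfer ellipse at r = 49200 km gives v_t = √[μ(2/r − 1/a_t)] = 1.410 km/s.
Δv₂ = |v_t − v_c| = |1.410 − 2.846| = 1.436 km/s.

Δv₂ = 1.44 km/s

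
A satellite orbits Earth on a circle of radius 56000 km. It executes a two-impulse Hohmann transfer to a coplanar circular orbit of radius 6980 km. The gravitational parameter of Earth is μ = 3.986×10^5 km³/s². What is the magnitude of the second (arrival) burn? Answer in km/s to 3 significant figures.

The Hohmann ellipse has a_t = (r₁ + r₂)/2 = 31490 km.
Circular speed at r = 6980 km: v_c = √(μ/r) = 7.55685 km/s.
Transfer-orbit speed at the same r (vis-viva, a = a_t): v_t = √[μ(2/r − 1/a_t)] = 10.0774 km/s.
Δv₂ = |v_t − v_c| = |10.0774 − 7.55685| = 2.521 km/s.

Δv₂ = 2.52 km/s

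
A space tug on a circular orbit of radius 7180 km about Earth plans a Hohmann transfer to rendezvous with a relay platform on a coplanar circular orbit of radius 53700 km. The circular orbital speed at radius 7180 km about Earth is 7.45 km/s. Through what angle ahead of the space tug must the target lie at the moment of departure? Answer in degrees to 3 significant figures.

φ = 103°

From the circular-orbit relation v² = μ/r at r = 7180 km: μ = v²r = (7.45)² × 7180 = 3.98508×10^5 km³/s².
The Hohmann ellipse has a_t = (r₁ + r₂)/2 = 30440 km.
Transfer time t = π√(a_t³/μ) = 26430 s.
The target's mean motion on its circular orbit is ω₂ = √(μ/r₂³) = 5.073×10^-5 rad/s.
Angle swept by the target during transfer: ω₂·t = 1.3408 rad = 76.82°.
Arrival is 180° from departure on the ellipse, so φ = 180° − 76.82° = 103°.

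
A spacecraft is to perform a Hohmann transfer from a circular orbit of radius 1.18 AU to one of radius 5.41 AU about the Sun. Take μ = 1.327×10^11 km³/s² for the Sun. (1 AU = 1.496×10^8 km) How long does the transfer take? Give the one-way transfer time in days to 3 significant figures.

t = 1090 days

In km: r₁ = 1.18 × 1.496×10^8 = 1.76528×10^8 km; r₂ = 5.41 × 1.496×10^8 = 8.09336×10^8 km.
Semi-major axis of the transfer orbit: a_t = (1.76528×10^8 + 8.09336×10^8)/2 = 4.92932×10^8 km.
Half the transfer-orbit period gives t = π√(a_t³/μ) = 9.438×10^7 s.
Converting: 9.438×10^7 s ÷ 86400 s/day = 1090 days.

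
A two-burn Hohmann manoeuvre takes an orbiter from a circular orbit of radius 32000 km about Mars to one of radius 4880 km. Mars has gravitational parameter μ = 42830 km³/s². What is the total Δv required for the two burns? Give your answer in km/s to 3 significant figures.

Δv = 1.50 km/s

Semi-major axis of the transfer orbit: a_t = (32000 + 4880)/2 = 18440 km.
Circular speed at r₁: v₁ = √(μ/r₁) = √(42830/32000) = 1.157 km/s.
Transfer-orbit speed at r₁ (vis-viva): v_a = √[μ(2/r₁ − 1/a_t)] = 0.5952 km/s.
First burn Δv₁ = |v_a − v₁| = 0.5618 km/s.
Circular speed at r₂: v₂ = √(μ/r₂) = 2.9625 km/s.
Transfer-orbit speed at r₂: v_p = √[μ(2/r₂ − 1/a_t)] = 3.9026 km/s.
Second burn Δv₂ = |v₂ − v_p| = 0.9401 km/s.
Δv = Δv₁ + Δv₂ = 0.5618 + 0.9401 = 1.502 km/s.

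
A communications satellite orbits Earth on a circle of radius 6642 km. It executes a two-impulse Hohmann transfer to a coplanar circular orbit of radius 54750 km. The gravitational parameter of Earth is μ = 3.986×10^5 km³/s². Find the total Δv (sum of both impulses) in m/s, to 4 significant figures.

Transfer-ellipse semi-major axis a_t = (r₁ + r₂)/2 = (6642 + 54750)/2 = 30696 km.
Circular speed at r₁: v₁ = √(μ/r₁) = √(3.986×10^5/6642) = 7.7467 km/s.
Transfer-orbit speed at r₁ (vis-viva): v_p = √[μ(2/r₁ − 1/a_t)] = 10.346 km/s.
First burn Δv₁ = |v_p − v₁| = 2.599 km/s.
Circular speed at r₂: v₂ = √(μ/r₂) = 2.698 km/s.
Transfer-orbit speed at r₂: v_a = √[μ(2/r₂ − 1/a_t)] = 1.255 km/s.
Second burn Δv₂ = |v₂ − v_a| = 1.443 km/s.
Total Δv = Δv₁ + Δv₂ = 4.042 km/s.

Δv = 4042 m/s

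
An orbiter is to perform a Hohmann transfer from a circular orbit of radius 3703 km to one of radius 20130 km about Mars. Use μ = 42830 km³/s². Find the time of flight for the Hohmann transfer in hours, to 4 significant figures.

t = 5.485 hours

The Hohmann ellipse has a_t = (r₁ + r₂)/2 = 11916.5 km.
By Kepler's third law the transfer-orbit period is T = 2π√(a_t³/μ), so t = T/2 = 19747 s.
Converting: 19747 s ÷ 3600 s/hour = 5.485 hours.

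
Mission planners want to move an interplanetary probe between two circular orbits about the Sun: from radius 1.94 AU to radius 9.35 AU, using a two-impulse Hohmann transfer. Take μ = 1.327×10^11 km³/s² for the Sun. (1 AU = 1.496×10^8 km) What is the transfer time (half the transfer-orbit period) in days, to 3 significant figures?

t = 2450 days

In km: r₁ = 1.94 × 1.496×10^8 = 2.90224×10^8 km; r₂ = 9.35 × 1.496×10^8 = 1.39876×10^9 km.
Transfer-ellipse semi-major axis a_t = (r₁ + r₂)/2 = (2.90224×10^8 + 1.39876×10^9)/2 = 8.44492×10^8 km.
Transfer time t = π√(a_t³/μ) = π√((8.44492×10^8)³ / 1.327×10^11) = 2.116×10^8 s.
Converting: 2.116×10^8 s ÷ 86400 s/day = 2450 days.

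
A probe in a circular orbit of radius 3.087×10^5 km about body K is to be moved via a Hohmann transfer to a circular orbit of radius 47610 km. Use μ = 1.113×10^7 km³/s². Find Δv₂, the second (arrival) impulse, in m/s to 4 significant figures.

Δv₂ = 4837 m/s

Transfer-ellipse semi-major axis a_t = (r₁ + r₂)/2 = (3.087×10^5 + 47610)/2 = 1.78155×10^5 km.
Circular speed at r = 47610 km: v_c = √(μ/r) = 15.2897 km/s.
Transfer-orbit speed at the same r (vis-viva, a = a_t): v_t = √[μ(2/r − 1/a_t)] = 20.1265 km/s.
Δv₂ = |v_t − v_c| = |20.1265 − 15.2897| = 4.837 km/s.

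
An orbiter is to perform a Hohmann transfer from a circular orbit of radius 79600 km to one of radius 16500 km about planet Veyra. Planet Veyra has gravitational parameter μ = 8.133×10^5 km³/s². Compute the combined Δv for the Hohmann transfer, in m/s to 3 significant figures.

Transfer-ellipse semi-major axis a_t = (r₁ + r₂)/2 = (79600 + 16500)/2 = 48050 km.
At r₁ the circular-orbit speed is v₁ = √(μ/r₁) = 3.196 km/s.
Transfer-orbit speed at r₁ (v² = μ(2/r − 1/a)): v_a = √[μ(2/r₁ − 1/a_t)] = 1.873 km/s.
First burn Δv₁ = |v_a − v₁| = 1.323 km/s.
At r₂, v₂ = √(μ/r₂) = 7.0207 km/s.
Transfer-orbit speed at r₂: v_p = √[μ(2/r₂ − 1/a_t)] = 9.0364 km/s.
Second burn Δv₂ = |v₂ − v_p| = 2.016 km/s.
Total Δv = Δv₁ + Δv₂ = 3.339 km/s.

Δv = 3340 m/s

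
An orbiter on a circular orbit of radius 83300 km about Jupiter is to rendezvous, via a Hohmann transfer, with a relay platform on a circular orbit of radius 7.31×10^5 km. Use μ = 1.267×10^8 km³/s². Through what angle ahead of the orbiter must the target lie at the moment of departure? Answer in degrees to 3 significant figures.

The Hohmann ellipse has a_t = (r₁ + r₂)/2 = 4.0715×10^5 km.
The half-period of the transfer ellipse is t = π√(a_t³/μ) = 72510 s.
Target angular speed ω₂ = √(μ/r₂³) = 1.801×10^-5 rad/s.
Angle swept by the target during transfer: ω₂·t = 1.3059 rad = 74.82°.
The orbiter traverses 180° on the transfer ellipse, so the target must lead by 180° − 74.82° = 105°.

φ = 105°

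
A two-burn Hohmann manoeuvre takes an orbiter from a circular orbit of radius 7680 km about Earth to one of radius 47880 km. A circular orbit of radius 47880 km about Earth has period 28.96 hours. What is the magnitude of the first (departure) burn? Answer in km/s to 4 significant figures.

Δv₁ = 2.254 km/s

From Kepler's third law T² = 4π²r³/μ at r = 47880 km, T = 28.96 hours = 28.96 × 3600 s = 1.04256×10^5 s: μ = 4π²r³/T² = 3.98676×10^5 km³/s².
Transfer-ellipse semi-major axis a_t = (r₁ + r₂)/2 = (7680 + 47880)/2 = 27780 km.
On the circular orbit at r = 7680 km, v_c = √(μ/r) = 7.205 km/s.
Transfer-orbit speed at the same r (vis-viva, a = a_t): v_t = √[μ(2/r − 1/a_t)] = 9.459 km/s.
Δv₁ = |v_t − v_c| = |9.459 − 7.205| = 2.254 km/s.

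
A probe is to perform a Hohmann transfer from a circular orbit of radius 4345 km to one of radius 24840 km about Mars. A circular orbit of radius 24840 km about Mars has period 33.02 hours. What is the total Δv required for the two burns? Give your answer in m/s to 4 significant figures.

Δv = 1553 m/s

From Kepler's third law T² = 4π²r³/μ at r = 24840 km, T = 33.02 hours = 33.02 × 3600 s = 1.18872×10^5 s: μ = 4π²r³/T² = 42820.9 km³/s².
The Hohmann ellipse has a_t = (r₁ + r₂)/2 = 14592.5 km.
At r₁ the circular-orbit speed is v₁ = √(μ/r₁) = 3.1393 km/s.
Transfer-orbit speed at r₁ (v² = μ(2/r − 1/a)): v_p = √[μ(2/r₁ − 1/a_t)] = 4.0958 km/s.
First burn Δv₁ = |v_p − v₁| = 0.9565 km/s.
At r₂, v₂ = √(μ/r₂) = 1.31296 km/s.
Transfer-orbit speed at r₂: v_a = √[μ(2/r₂ − 1/a_t)] = 0.716443 km/s.
Second burn Δv₂ = |v₂ − v_a| = 0.5965 km/s.
Δv = Δv₁ + Δv₂ = 0.9565 + 0.5965 = 1.553 km/s.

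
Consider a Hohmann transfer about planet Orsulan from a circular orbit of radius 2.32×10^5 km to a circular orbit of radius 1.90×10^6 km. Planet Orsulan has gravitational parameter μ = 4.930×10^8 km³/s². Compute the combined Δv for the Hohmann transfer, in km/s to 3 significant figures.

Δv = 24.0 km/s

Semi-major axis of the transfer orbit: a_t = (2.320×10^5 + 1.900×10^6)/2 = 1.066×10^6 km.
Circular speed at r₁: v₁ = √(μ/r₁) = √(4.930×10^8/2.320×10^5) = 46.0977 km/s.
Transfer-orbit speed at r₁ (vis-viva): v_p = √[μ(2/r₁ − 1/a_t)] = 61.5429 km/s.
First burn Δv₁ = |v_p − v₁| = 15.45 km/s.
Circular speed at r₂: v₂ = √(μ/r₂) = 16.108 km/s.
Transfer-orbit speed at r₂: v_a = √[μ(2/r₂ − 1/a_t)] = 7.5147 km/s.
Second burn Δv₂ = |v₂ − v_a| = 8.593 km/s.
Δv = Δv₁ + Δv₂ = 15.45 + 8.593 = 24.04 km/s.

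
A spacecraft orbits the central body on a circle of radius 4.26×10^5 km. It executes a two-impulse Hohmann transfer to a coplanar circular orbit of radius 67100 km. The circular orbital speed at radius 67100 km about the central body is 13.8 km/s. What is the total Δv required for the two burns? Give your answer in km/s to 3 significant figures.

Δv = 6.96 km/s

From the circular-orbit relation v² = μ/r at r = 67100 km: μ = v²r = (13.8)² × 67100 = 1.27785×10^7 km³/s².
Semi-major axis of the transfer orbit: a_t = (4.260×10^5 + 67100)/2 = 2.4655×10^5 km.
At r₁ the circular-orbit speed is v₁ = √(μ/r₁) = 5.47691 km/s.
Transfer-orbit speed at r₁ (vis-viva): v_a = √[μ(2/r₁ − 1/a_t)] = 2.85722 km/s.
First burn Δv₁ = |v_a − v₁| = 2.61969 km/s.
Circular speed at r₂: v₂ = √(μ/r₂) = 13.80000 km/s.
Transfer-orbit speed at r₂: v_p = √[μ(2/r₂ − 1/a_t)] = 18.13975 km/s.
Second burn Δv₂ = |v₂ − v_p| = 4.33975 km/s.
Δv = Δv₁ + Δv₂ = 2.61969 + 4.33975 = 6.959 km/s.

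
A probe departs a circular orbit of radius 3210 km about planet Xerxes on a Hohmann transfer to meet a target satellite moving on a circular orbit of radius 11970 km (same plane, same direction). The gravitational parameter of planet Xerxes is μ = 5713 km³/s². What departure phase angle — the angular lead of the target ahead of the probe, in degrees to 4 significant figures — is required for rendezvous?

Transfer-ellipse semi-major axis a_t = (r₁ + r₂)/2 = (3210 + 11970)/2 = 7590 km.
The half-period of the transfer ellipse is t = π√(a_t³/μ) = 27484.0 s.
The target's mean motion on its circular orbit is ω₂ = √(μ/r₂³) = 5.77153×10^-5 rad/s.
Angle swept by the target during transfer: ω₂·t = 1.58625 rad = 90.89°.
The probe traverses 180° on the transfer ellipse, so the target must lead by 180° − 90.89° = 89.11°.

φ = 89.11°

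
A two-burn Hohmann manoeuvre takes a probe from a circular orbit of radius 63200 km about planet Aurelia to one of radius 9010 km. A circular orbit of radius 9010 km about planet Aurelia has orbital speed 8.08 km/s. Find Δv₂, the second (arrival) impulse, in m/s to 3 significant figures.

Δv₂ = 2610 m/s

From the circular-orbit relation v² = μ/r at r = 9010 km: μ = v²r = (8.08)² × 9010 = 5.88230×10^5 km³/s².
The Hohmann ellipse has a_t = (r₁ + r₂)/2 = 36105 km.
On the circular orbit at r = 9010 km, v_c = √(μ/r) = 8.080 km/s.
Vis-viva on the transfer ellipse at r = 9010 km gives v_t = √[μ(2/r − 1/a_t)] = 10.69 km/s.
Δv₂ = |v_t − v_c| = |10.69 − 8.080| = 2.610 km/s.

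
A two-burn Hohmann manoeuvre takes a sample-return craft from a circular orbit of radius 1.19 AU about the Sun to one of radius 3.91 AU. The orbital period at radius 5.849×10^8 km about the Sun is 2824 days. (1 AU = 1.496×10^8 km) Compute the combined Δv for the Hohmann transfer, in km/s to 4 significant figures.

From Kepler's third law T² = 4π²r³/μ at r = 5.849×10^8 km, T = 2824 days = 2824 × 86400 s = 2.439936×10^8 s: μ = 4π²r³/T² = 1.32693×10^11 km³/s².
In km: r₁ = 1.19 × 1.496×10^8 = 1.78024×10^8 km; r₂ = 3.91 × 1.496×10^8 = 5.84936×10^8 km.
The Hohmann ellipse has a_t = (r₁ + r₂)/2 = 3.8148×10^8 km.
Circular speed at r₁: v₁ = √(μ/r₁) = √(1.32693×10^11/1.78024×10^8) = 27.3014 km/s.
Transfer-orbit speed at r₁ (vis-viva equation): v_p = √[μ(2/r₁ − 1/a_t)] = 33.8067 km/s.
First burn Δv₁ = |v_p − v₁| = 6.505 km/s.
At r₂, v₂ = √(μ/r₂) = 15.062 km/s.
Transfer-orbit speed at r₂: v_a = √[μ(2/r₂ − 1/a_t)] = 10.289 km/s.
Second burn Δv₂ = |v₂ − v_a| = 4.773 km/s.
Total Δv = Δv₁ + Δv₂ = 11.28 km/s.

Δv = 11.28 km/s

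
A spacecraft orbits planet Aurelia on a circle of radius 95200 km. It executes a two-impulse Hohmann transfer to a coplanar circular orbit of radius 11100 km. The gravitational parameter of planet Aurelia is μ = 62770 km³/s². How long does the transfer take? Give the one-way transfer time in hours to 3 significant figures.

Semi-major axis of the transfer orbit: a_t = (95200 + 11100)/2 = 53150 km.
Half the transfer-orbit period gives t = π√(a_t³/μ) = 1.536×10^5 s.
Converting: 1.536×10^5 s ÷ 3600 s/hour = 42.7 hours.

t = 42.7 hours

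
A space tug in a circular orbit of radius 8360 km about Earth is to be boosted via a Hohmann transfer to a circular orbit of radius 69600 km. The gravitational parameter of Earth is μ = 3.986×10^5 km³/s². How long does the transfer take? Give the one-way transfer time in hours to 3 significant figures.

t = 10.6 hours

Transfer-ellipse semi-major axis a_t = (r₁ + r₂)/2 = (8360 + 69600)/2 = 38980 km.
Half the transfer-orbit period gives t = π√(a_t³/μ) = 38300 s.
Converting: 38300 s ÷ 3600 s/hour = 10.6 hours.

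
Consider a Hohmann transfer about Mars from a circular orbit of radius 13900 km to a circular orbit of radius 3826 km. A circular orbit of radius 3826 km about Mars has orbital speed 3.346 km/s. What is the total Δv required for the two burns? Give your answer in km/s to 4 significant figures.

Δv = 1.446 km/s

From the circular-orbit relation v² = μ/r at r = 3826 km: μ = v²r = (3.346)² × 3826 = 42834.8 km³/s².
The Hohmann ellipse has a_t = (r₁ + r₂)/2 = 8863 km.
At r₁ the circular-orbit speed is v₁ = √(μ/r₁) = 1.7555 km/s.
On the transfer ellipse at r₁, vis-viva equation gives v_a = √[μ(2/r₁ − 1/a_t)] = 1.1534 km/s.
First burn Δv₁ = |v_a − v₁| = 0.6021 km/s.
Circular speed at r₂: v₂ = √(μ/r₂) = 3.3460 km/s.
Transfer-orbit speed at r₂: v_p = √[μ(2/r₂ − 1/a_t)] = 4.1903 km/s.
Second burn Δv₂ = |v₂ − v_p| = 0.8443 km/s.
Total Δv = Δv₁ + Δv₂ = 1.446 km/s.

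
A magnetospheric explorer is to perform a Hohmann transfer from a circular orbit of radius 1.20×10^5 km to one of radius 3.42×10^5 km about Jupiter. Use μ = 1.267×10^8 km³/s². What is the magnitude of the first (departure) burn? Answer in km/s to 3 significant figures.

Δv₁ = 7.04 km/s

The Hohmann ellipse has a_t = (r₁ + r₂)/2 = 2.310×10^5 km.
Circular speed at r = 1.200×10^5 km: v_c = √(μ/r) = 32.493589 km/s.
Transfer-orbit speed at the same r (vis-viva, a = a_t): v_t = √[μ(2/r − 1/a_t)] = 39.537094 km/s.
Δv₁ = |v_t − v_c| = |39.537094 − 32.493589| = 7.044 km/s.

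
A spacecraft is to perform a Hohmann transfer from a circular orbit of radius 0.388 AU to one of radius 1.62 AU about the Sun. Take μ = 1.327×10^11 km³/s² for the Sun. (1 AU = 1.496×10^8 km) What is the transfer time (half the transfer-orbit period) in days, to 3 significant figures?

In km: r₁ = 0.388 × 1.496×10^8 = 5.80448×10^7 km; r₂ = 1.62 × 1.496×10^8 = 2.42352×10^8 km.
Transfer-ellipse semi-major axis a_t = (r₁ + r₂)/2 = (5.80448×10^7 + 2.42352×10^8)/2 = 1.501984×10^8 km.
Transfer time t = π√(a_t³/μ) = π√((1.501984×10^8)³ / 1.327×10^11) = 1.587×10^7 s.
Converting: 1.587×10^7 s ÷ 86400 s/day = 184 days.

t = 184 days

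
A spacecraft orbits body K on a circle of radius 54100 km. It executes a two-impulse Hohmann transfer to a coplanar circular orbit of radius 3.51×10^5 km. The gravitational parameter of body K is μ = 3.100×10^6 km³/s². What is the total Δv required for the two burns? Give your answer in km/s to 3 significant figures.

Transfer-ellipse semi-major axis a_t = (r₁ + r₂)/2 = (54100 + 3.510×10^5)/2 = 2.0255×10^5 km.
Circular speed at r₁: v₁ = √(μ/r₁) = √(3.100×10^6/54100) = 7.570 km/s.
On the transfer ellipse at r₁, v² = μ(2/r − 1/a) gives v_p = √[μ(2/r₁ − 1/a_t)] = 9.965 km/s.
First burn Δv₁ = |v_p − v₁| = 2.395 km/s.
Circular speed at r₂: v₂ = √(μ/r₂) = 2.972 km/s.
Transfer-orbit speed at r₂: v_a = √[μ(2/r₂ − 1/a_t)] = 1.536 km/s.
Second burn Δv₂ = |v₂ − v_a| = 1.436 km/s.
Δv = Δv₁ + Δv₂ = 2.395 + 1.436 = 3.831 km/s.

Δv = 3.83 km/s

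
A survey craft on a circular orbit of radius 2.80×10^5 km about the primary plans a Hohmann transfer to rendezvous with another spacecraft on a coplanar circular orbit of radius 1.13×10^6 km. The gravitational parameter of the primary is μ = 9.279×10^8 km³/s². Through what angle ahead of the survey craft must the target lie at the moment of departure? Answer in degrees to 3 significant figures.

Transfer-ellipse semi-major axis a_t = (r₁ + r₂)/2 = (2.800×10^5 + 1.130×10^6)/2 = 7.050×10^5 km.
The half-period of the transfer ellipse is t = π√(a_t³/μ) = 61049.6 s.
The target's mean motion on its circular orbit is ω₂ = √(μ/r₂³) = 2.53590×10^-5 rad/s.
Angle swept by the target during transfer: ω₂·t = 1.54816 rad = 88.70°.
The survey craft traverses 180° on the transfer ellipse, so the target must lead by 180° − 88.70° = 91.3°.

φ = 91.3°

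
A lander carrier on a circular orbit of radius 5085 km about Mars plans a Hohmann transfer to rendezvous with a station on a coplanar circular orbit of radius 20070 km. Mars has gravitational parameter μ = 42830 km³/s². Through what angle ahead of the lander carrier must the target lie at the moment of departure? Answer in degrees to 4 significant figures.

φ = 90.70°

Transfer-ellipse semi-major axis a_t = (r₁ + r₂)/2 = (5085 + 20070)/2 = 12577.5 km.
Transfer time t = π√(a_t³/μ) = 21412 s.
The target's mean motion on its circular orbit is ω₂ = √(μ/r₂³) = 7.2787×10^-5 rad/s.
Angle swept by the target during transfer: ω₂·t = 1.5585 rad = 89.30°.
The lander carrier traverses 180° on the transfer ellipse, so the target must lead by 180° − 89.30° = 90.70°.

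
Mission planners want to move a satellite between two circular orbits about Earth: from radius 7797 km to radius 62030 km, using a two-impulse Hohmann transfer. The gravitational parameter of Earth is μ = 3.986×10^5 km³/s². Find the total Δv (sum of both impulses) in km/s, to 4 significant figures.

Semi-major axis of the transfer orbit: a_t = (7797 + 62030)/2 = 34913.5 km.
At r₁ the circular-orbit speed is v₁ = √(μ/r₁) = 7.150 km/s.
On the transfer ellipse at r₁, v² = μ(2/r − 1/a) gives v_p = √[μ(2/r₁ − 1/a_t)] = 9.530 km/s.
First burn Δv₁ = |v_p − v₁| = 2.380 km/s.
Circular speed at r₂: v₂ = √(μ/r₂) = 2.535 km/s.
Transfer-orbit speed at r₂: v_a = √[μ(2/r₂ − 1/a_t)] = 1.198 km/s.
Second burn Δv₂ = |v₂ − v_a| = 1.337 km/s.
Total Δv = Δv₁ + Δv₂ = 3.717 km/s.

Δv = 3.717 km/s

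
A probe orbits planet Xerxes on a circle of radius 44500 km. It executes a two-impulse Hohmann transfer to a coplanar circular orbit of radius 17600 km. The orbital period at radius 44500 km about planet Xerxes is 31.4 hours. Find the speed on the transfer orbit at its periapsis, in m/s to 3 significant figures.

v = 4710 m/s

From Kepler's third law T² = 4π²r³/μ at r = 44500 km, T = 31.4 hours = 31.4 × 3600 s = 1.1304×10^5 s: μ = 4π²r³/T² = 2.72255×10^5 km³/s².
Transfer-ellipse semi-major axis a_t = (r₁ + r₂)/2 = (44500 + 17600)/2 = 31050 km.
At periapsis, r = 17600 km.
From the vis-viva equation, v = √[μ(2/r − 1/a_t)] = 4.708 km/s.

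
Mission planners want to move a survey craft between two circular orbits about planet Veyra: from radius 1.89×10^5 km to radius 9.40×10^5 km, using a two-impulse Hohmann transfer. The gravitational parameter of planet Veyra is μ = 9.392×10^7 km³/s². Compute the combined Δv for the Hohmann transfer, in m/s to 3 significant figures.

Semi-major axis of the transfer orbit: a_t = (1.890×10^5 + 9.400×10^5)/2 = 5.645×10^5 km.
At r₁ the circular-orbit speed is v₁ = √(μ/r₁) = 22.292 km/s.
On the transfer ellipse at r₁, vis-viva equation gives v_p = √[μ(2/r₁ − 1/a_t)] = 28.766 km/s.
First burn Δv₁ = |v_p − v₁| = 6.474 km/s.
At r₂, v₂ = √(μ/r₂) = 9.996 km/s.
Transfer-orbit speed at r₂: v_a = √[μ(2/r₂ − 1/a_t)] = 5.784 km/s.
Second burn Δv₂ = |v₂ − v_a| = 4.212 km/s.
Δv = Δv₁ + Δv₂ = 6.474 + 4.212 = 10.69 km/s.

Δv = 10700 m/s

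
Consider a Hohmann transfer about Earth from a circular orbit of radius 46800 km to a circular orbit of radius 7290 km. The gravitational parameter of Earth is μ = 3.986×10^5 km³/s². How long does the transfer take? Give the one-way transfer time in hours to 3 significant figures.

t = 6.15 hours

Semi-major axis of the transfer orbit: a_t = (46800 + 7290)/2 = 27045 km.
By Kepler's third law the transfer-orbit period is T = 2π√(a_t³/μ), so t = T/2 = 22130 s.
Converting: 22130 s ÷ 3600 s/hour = 6.15 hours.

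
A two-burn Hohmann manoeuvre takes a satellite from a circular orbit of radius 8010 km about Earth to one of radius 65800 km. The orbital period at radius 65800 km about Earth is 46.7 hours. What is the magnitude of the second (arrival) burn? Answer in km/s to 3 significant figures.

Δv₂ = 1.31 km/s

From Kepler's third law T² = 4π²r³/μ at r = 65800 km, T = 46.7 hours = 46.7 × 3600 s = 1.6812×10^5 s: μ = 4π²r³/T² = 3.97923×10^5 km³/s².
Semi-major axis of the transfer orbit: a_t = (8010 + 65800)/2 = 36905 km.
Circular speed at r = 65800 km: v_c = √(μ/r) = 2.459 km/s.
Transfer-orbit speed at the same r (vis-viva, a = a_t): v_t = √[μ(2/r − 1/a_t)] = 1.146 km/s.
Δv₂ = |v_t − v_c| = |1.146 − 2.459| = 1.313 km/s.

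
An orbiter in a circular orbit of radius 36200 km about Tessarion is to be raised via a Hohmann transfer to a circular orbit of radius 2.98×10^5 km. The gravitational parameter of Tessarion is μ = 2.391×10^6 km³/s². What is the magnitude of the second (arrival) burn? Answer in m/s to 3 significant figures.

Transfer-ellipse semi-major axis a_t = (r₁ + r₂)/2 = (36200 + 2.980×10^5)/2 = 1.671×10^5 km.
On the circular orbit at r = 2.980×10^5 km, v_c = √(μ/r) = 2.8326 km/s.
Vis-viva on the transfer ellipse at r = 2.980×10^5 km gives v_t = √[μ(2/r − 1/a_t)] = 1.3184 km/s.
Δv₂ = |v_t − v_c| = |1.3184 − 2.8326| = 1.514 km/s.

Δv₂ = 1510 m/s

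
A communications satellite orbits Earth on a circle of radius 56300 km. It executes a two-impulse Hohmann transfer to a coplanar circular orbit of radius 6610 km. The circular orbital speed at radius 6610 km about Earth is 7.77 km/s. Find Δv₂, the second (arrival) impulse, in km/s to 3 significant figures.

From the circular-orbit relation v² = μ/r at r = 6610 km: μ = v²r = (7.77)² × 6610 = 3.99065×10^5 km³/s².
Semi-major axis of the transfer orbit: a_t = (56300 + 6610)/2 = 31455 km.
Circular speed at r = 6610 km: v_c = √(μ/r) = 7.7700 km/s.
Vis-viva on the transfer ellipse at r = 6610 km gives v_t = √[μ(2/r − 1/a_t)] = 10.395 km/s.
Δv₂ = |v_t − v_c| = |10.395 − 7.7700| = 2.625 km/s.

Δv₂ = 2.63 km/s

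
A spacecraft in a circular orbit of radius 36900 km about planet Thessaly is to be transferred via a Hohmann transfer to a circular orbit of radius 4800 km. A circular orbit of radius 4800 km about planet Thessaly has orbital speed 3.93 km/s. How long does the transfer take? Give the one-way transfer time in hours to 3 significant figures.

From the circular-orbit relation v² = μ/r at r = 4800 km: μ = v²r = (3.93)² × 4800 = 74135.5 km³/s².
Semi-major axis of the transfer orbit: a_t = (36900 + 4800)/2 = 20850 km.
Half the transfer-orbit period gives t = π√(a_t³/μ) = 34740 s.
Converting: 34740 s ÷ 3600 s/hour = 9.65 hours.

t = 9.65 hours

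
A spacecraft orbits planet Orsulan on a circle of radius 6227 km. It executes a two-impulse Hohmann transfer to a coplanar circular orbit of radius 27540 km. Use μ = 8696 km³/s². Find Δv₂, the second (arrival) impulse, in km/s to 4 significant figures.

The Hohmann ellipse has a_t = (r₁ + r₂)/2 = 16883.5 km.
On the circular orbit at r = 27540 km, v_c = √(μ/r) = 0.56192 km/s.
Transfer-orbit speed at the same r (vis-viva, a = a_t): v_t = √[μ(2/r − 1/a_t)] = 0.34126 km/s.
Δv₂ = |v_t − v_c| = |0.34126 − 0.56192| = 0.2207 km/s.

Δv₂ = 0.2207 km/s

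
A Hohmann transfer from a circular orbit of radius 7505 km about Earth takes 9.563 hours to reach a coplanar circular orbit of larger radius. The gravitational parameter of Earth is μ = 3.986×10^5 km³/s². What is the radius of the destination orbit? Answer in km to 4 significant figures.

r₂ = 65110 km

Transfer time t = 9.563 hours = 34426.8 s, and t = π√(a_t³/μ).
So a_t = (μ t²/π²)^(1/3) = (3.986×10^5 × (34426.8)² / π²)^(1/3) = 36309 km.
Since a_t = (r₁ + r₂)/2, r₂ = 2a_t − r₁ = 2×36309 − 7505 = 65113 km.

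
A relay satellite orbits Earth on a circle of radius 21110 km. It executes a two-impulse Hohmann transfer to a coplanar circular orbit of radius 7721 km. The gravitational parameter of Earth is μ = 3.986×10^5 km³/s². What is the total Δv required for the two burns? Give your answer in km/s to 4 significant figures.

Δv = 2.675 km/s

Transfer-ellipse semi-major axis a_t = (r₁ + r₂)/2 = (21110 + 7721)/2 = 14415.5 km.
Circular speed at r₁: v₁ = √(μ/r₁) = √(3.986×10^5/21110) = 4.345 km/s.
Transfer-orbit speed at r₁ (vis-viva equation): v_a = √[μ(2/r₁ − 1/a_t)] = 3.180 km/s.
First burn Δv₁ = |v_a − v₁| = 1.165 km/s.
At r₂, v₂ = √(μ/r₂) = 7.185 km/s.
Transfer-orbit speed at r₂: v_p = √[μ(2/r₂ − 1/a_t)] = 8.695 km/s.
Second burn Δv₂ = |v₂ − v_p| = 1.510 km/s.
Total Δv = Δv₁ + Δv₂ = 2.675 km/s.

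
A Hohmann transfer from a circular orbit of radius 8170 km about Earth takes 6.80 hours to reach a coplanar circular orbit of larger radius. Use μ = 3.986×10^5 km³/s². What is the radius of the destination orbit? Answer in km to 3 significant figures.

Transfer time t = 6.80 hours = 24480 s, and t = π√(a_t³/μ).
So a_t = (μ t²/π²)^(1/3) = (3.986×10^5 × (24480)² / π²)^(1/3) = 28926 km.
Since a_t = (r₁ + r₂)/2, r₂ = 2a_t − r₁ = 2×28926 − 8170 = 49682 km.

r₂ = 49700 km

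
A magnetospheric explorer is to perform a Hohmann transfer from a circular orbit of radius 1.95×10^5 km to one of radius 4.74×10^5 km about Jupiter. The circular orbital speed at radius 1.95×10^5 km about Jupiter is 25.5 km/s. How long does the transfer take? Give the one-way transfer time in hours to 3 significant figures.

From the circular-orbit relation v² = μ/r at r = 1.95×10^5 km: μ = v²r = (25.5)² × 1.95×10^5 = 1.26799×10^8 km³/s².
Transfer-ellipse semi-major axis a_t = (r₁ + r₂)/2 = (1.950×10^5 + 4.740×10^5)/2 = 3.345×10^5 km.
Half the transfer-orbit period gives t = π√(a_t³/μ) = 53970 s.
Converting: 53970 s ÷ 3600 s/hour = 15.0 hours.

t = 15.0 hours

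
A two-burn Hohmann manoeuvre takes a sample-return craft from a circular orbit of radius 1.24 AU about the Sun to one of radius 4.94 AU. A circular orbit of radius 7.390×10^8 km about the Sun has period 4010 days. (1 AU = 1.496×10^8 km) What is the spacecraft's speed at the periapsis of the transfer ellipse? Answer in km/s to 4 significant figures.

From Kepler's third law T² = 4π²r³/μ at r = 7.390×10^8 km, T = 4010 days = 4010 × 86400 s = 3.46464×10^8 s: μ = 4π²r³/T² = 1.32732×10^11 km³/s².
In km: r₁ = 1.24 × 1.496×10^8 = 1.85504×10^8 km; r₂ = 4.94 × 1.496×10^8 = 7.39024×10^8 km.
Semi-major axis of the transfer orbit: a_t = (1.85504×10^8 + 7.39024×10^8)/2 = 4.62264×10^8 km.
The periapsis of the transfer ellipse is at r = 1.85504×10^8 km.
Applying v² = μ(2/r − 1/a_t): v = 33.82 km/s.

v = 33.82 km/s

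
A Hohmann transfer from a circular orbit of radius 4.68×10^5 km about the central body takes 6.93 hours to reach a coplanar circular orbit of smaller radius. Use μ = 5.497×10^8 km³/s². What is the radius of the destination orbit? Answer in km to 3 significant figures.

r₂ = 1.84×10^5 km

Transfer time t = 6.93 hours = 24948 s, and t = π√(a_t³/μ).
So a_t = (μ t²/π²)^(1/3) = (5.497×10^8 × (24948)² / π²)^(1/3) = 3.2606×10^5 km.
Since a_t = (r₁ + r₂)/2, r₂ = 2a_t − r₁ = 2×3.2606×10^5 − 4.680×10^5 = 1.8412×10^5 km.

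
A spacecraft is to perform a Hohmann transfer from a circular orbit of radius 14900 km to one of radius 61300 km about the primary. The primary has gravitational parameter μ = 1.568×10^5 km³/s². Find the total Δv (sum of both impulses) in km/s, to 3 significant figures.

Semi-major axis of the transfer orbit: a_t = (14900 + 61300)/2 = 38100 km.
At r₁ the circular-orbit speed is v₁ = √(μ/r₁) = 3.2440 km/s.
On the transfer ellipse at r₁, vis-viva equation gives v_p = √[μ(2/r₁ − 1/a_t)] = 4.1148 km/s.
First burn Δv₁ = |v_p − v₁| = 0.8708 km/s.
Circular speed at r₂: v₂ = √(μ/r₂) = 1.59935 km/s.
Transfer-orbit speed at r₂: v_a = √[μ(2/r₂ − 1/a_t)] = 1.00017 km/s.
Second burn Δv₂ = |v₂ − v_a| = 0.5992 km/s.
Δv = Δv₁ + Δv₂ = 0.8708 + 0.5992 = 1.470 km/s.

Δv = 1.47 km/s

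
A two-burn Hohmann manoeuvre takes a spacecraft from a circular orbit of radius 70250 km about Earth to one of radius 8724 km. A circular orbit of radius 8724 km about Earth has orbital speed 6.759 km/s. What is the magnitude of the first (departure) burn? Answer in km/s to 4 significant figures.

From the circular-orbit relation v² = μ/r at r = 8724 km: μ = v²r = (6.759)² × 8724 = 3.98548×10^5 km³/s².
Transfer-ellipse semi-major axis a_t = (r₁ + r₂)/2 = (70250 + 8724)/2 = 39487 km.
Circular speed at r = 70250 km: v_c = √(μ/r) = 2.382 km/s.
Transfer-orbit speed at the same r (vis-viva, a = a_t): v_t = √[μ(2/r − 1/a_t)] = 1.120 km/s.
Δv₁ = |v_t − v_c| = |1.120 − 2.382| = 1.262 km/s.

Δv₁ = 1.262 km/s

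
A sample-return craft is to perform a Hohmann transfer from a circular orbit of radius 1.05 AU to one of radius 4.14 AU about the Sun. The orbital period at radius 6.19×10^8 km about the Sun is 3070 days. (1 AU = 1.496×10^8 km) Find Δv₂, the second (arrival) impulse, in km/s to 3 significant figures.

From Kepler's third law T² = 4π²r³/μ at r = 6.19×10^8 km, T = 3070 days = 3070 × 86400 s = 2.65248×10^8 s: μ = 4π²r³/T² = 1.33084×10^11 km³/s².
In km: r₁ = 1.05 × 1.496×10^8 = 1.5708×10^8 km; r₂ = 4.14 × 1.496×10^8 = 6.19344×10^8 km.
Transfer-ellipse semi-major axis a_t = (r₁ + r₂)/2 = (1.5708×10^8 + 6.19344×10^8)/2 = 3.88212×10^8 km.
On the circular orbit at r = 6.19344×10^8 km, v_c = √(μ/r) = 14.6588 km/s.
Transfer-orbit speed at the same r (vis-viva, a = a_t): v_t = √[μ(2/r − 1/a_t)] = 9.32446 km/s.
Δv₂ = |v_t − v_c| = |9.32446 − 14.6588| = 5.334 km/s.

Δv₂ = 5.33 km/s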